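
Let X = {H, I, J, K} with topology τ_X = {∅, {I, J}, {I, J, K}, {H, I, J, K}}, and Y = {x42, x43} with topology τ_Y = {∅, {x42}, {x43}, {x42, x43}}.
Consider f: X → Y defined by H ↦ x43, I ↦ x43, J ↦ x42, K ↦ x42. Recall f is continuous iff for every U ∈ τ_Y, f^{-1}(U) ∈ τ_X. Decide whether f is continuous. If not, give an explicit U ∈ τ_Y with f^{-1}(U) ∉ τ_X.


f is NOT continuous.

Compute f^{-1}(U) for each U ∈ τ_Y:
  U = ∅: f^{-1}(U) = ∅ ∈ τ_X ✓.
  U = {x42}: f^{-1}(U) = {J, K} ∉ τ_X ✗.
  U = {x43}: f^{-1}(U) = {H, I} ∉ τ_X ✗.
  U = {x42, x43}: f^{-1}(U) = {H, I, J, K} ∈ τ_X ✓.
Found U = {x42} with f^{-1}(U) = {J, K} not in τ_X. Therefore f is NOT continuous.


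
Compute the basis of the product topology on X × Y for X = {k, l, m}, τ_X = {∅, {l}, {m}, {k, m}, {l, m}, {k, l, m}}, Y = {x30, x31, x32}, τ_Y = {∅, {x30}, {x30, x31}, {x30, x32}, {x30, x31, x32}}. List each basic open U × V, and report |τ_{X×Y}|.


Basis B = {∅ × ∅, {l} × {x30}, {m} × {x30}, {k, m} × {x30}, {l} × {x30, x31}, {l} × {x30, x32}, {l, m} × {x30}, {m} × {x30, x31}, {m} × {x30, x32}, {k, l, m} × {x30}, {l} × {x30, x31, x32}, {m} × {x30, x31, x32}, {k, m} × {x30, x31}, {k, m} × {x30, x32}, {l, m} × {x30, x31}, {l, m} × {x30, x32}, {k, m} × {x30, x31, x32}, {k, l, m} × {x30, x31}, {k, l, m} × {x30, x32}, {l, m} × {x30, x31, x32}, {k, l, m} × {x30, x31, x32}}; |τ_{X×Y}| = 70.

Enumerate products U × V with U ∈ τ_X, V ∈ τ_Y (deduplicated):
  ∅ × ∅ = {} (∅)
  {l} × {x30} = {(l,x30)}
  {m} × {x30} = {(m,x30)}
  {k, m} × {x30} = {(k,x30), (m,x30)}
  {l} × {x30, x31} = {(l,x30), (l,x31)}
  {l} × {x30, x32} = {(l,x30), (l,x32)}
  {l, m} × {x30} = {(l,x30), (m,x30)}
  {m} × {x30, x31} = {(m,x30), (m,x31)}
  {m} × {x30, x32} = {(m,x30), (m,x32)}
  {k, l, m} × {x30} = {(k,x30), (l,x30), (m,x30)}
  {l} × {x30, x31, x32} = {(l,x30), (l,x31), (l,x32)}
  {m} × {x30, x31, x32} = {(m,x30), (m,x31), (m,x32)}
  {k, m} × {x30, x31} = {(k,x30), (k,x31), (m,x30), (m,x31)}
  {k, m} × {x30, x32} = {(k,x30), (k,x32), (m,x30), (m,x32)}
  {l, m} × {x30, x31} = {(l,x30), (l,x31), (m,x30), (m,x31)}
  {l, m} × {x30, x32} = {(l,x30), (l,x32), (m,x30), (m,x32)}
  {k, m} × {x30, x31, x32} = {(k,x30), (k,x31), (k,x32), (m,x30), (m,x31), (m,x32)}
  {k, l, m} × {x30, x31} = {(k,x30), (k,x31), (l,x30), (l,x31), (m,x30), (m,x31)}
  {k, l, m} × {x30, x32} = {(k,x30), (k,x32), (l,x30), (l,x32), (m,x30), (m,x32)}
  {l, m} × {x30, x31, x32} = {(l,x30), (l,x31), (l,x32), (m,x30), (m,x31), (m,x32)}
  {k, l, m} × {x30, x31, x32} = {(k,x30), (k,x31), (k,x32), (l,x30), (l,x31), (l,x32), (m,x30), (m,x31), (m,x32)}
These 21 distinct sets form the basis B.
Close under arbitrary unions to get τ_{X×Y}; counting gives |τ_{X×Y}| = 70.


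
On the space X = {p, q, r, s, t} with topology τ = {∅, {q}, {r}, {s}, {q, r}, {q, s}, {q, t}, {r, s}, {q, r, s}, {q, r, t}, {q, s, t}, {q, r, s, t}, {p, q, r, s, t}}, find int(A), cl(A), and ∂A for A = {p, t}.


int(A) = ∅, cl(A) = {p, t}, ∂A = {p, t}.

Closed sets in (X, τ) are complements of opens:
  closed(X, τ) = {∅, {p}, {p, r}, {p, s}, {p, t}, {p, q, t}, {p, r, s}, {p, r, t}, {p, s, t}, {p, q, r, t}, {p, q, s, t}, {p, r, s, t}, {p, q, r, s, t}}.
int(A) = ⋃ {U ∈ τ : U ⊆ A}. Opens contained in A: ∅.
Taking the union of these: int(A) = ∅.
cl(A) = ⋂ {C closed : A ⊆ C}. Closed sets containing A: {p, t}, {p, q, t}, {p, r, t}, {p, s, t}, {p, q, r, t}, {p, q, s, t}, {p, r, s, t}, {p, q, r, s, t}.
Intersecting these: cl(A) = {p, t}.
∂A = cl(A) ∖ int(A) = {p, t} ∖ ∅ = {p, t}.


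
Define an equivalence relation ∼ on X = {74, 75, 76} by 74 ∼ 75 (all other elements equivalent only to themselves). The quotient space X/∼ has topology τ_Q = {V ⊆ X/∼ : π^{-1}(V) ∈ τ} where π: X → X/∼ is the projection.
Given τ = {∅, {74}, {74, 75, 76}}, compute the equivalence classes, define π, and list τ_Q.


X/∼ = {[74=75], [76]}; |τ_Q| = 2.

Equivalence classes: [74=75], [76].
Quotient map π: X → X/∼ sends 74 ↦ [74=75], 75 ↦ [74=75], 76 ↦ [76].
For each subset V ⊆ X/∼, compute π^{-1}(V) ⊆ X and check whether π^{-1}(V) ∈ τ. V is open in τ_Q iff π^{-1}(V) ∈ τ.
  V = {}: π^{-1}(V) = ∅ ∈ τ ✓.
  V = {[74=75]}: π^{-1}(V) = {74, 75} ∉ τ ✗.
  V = {[76]}: π^{-1}(V) = {76} ∉ τ ✗.
  V = {[74=75], [76]}: π^{-1}(V) = {74, 75, 76} ∈ τ ✓.
Open sets in the quotient: τ_Q = {{}, {[74=75], [76]}} (2 elements).


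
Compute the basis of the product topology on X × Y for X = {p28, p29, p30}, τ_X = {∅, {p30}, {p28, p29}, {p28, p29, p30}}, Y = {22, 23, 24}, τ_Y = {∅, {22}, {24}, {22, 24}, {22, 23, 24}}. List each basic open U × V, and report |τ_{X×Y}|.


Basis B = {∅ × ∅, {p30} × {22}, {p30} × {24}, {p28, p29} × {22}, {p28, p29} × {24}, {p30} × {22, 24}, {p28, p29, p30} × {22}, {p28, p29, p30} × {24}, {p30} × {22, 23, 24}, {p28, p29} × {22, 24}, {p28, p29} × {22, 23, 24}, {p28, p29, p30} × {22, 24}, {p28, p29, p30} × {22, 23, 24}}; |τ_{X×Y}| = 25.

Enumerate products U × V with U ∈ τ_X, V ∈ τ_Y (deduplicated):
  ∅ × ∅ = {} (∅)
  {p30} × {22} = {(p30,22)}
  {p30} × {24} = {(p30,24)}
  {p28, p29} × {22} = {(p28,22), (p29,22)}
  {p28, p29} × {24} = {(p28,24), (p29,24)}
  {p30} × {22, 24} = {(p30,22), (p30,24)}
  {p28, p29, p30} × {22} = {(p28,22), (p29,22), (p30,22)}
  {p28, p29, p30} × {24} = {(p28,24), (p29,24), (p30,24)}
  {p30} × {22, 23, 24} = {(p30,22), (p30,23), (p30,24)}
  {p28, p29} × {22, 24} = {(p28,22), (p28,24), (p29,22), (p29,24)}
  {p28, p29} × {22, 23, 24} = {(p28,22), (p28,23), (p28,24), (p29,22), (p29,23), (p29,24)}
  {p28, p29, p30} × {22, 24} = {(p28,22), (p28,24), (p29,22), (p29,24), (p30,22), (p30,24)}
  {p28, p29, p30} × {22, 23, 24} = {(p28,22), (p28,23), (p28,24), (p29,22), (p29,23), (p29,24), (p30,22), (p30,23), (p30,24)}
These 13 distinct sets form the basis B.
Close under arbitrary unions to get τ_{X×Y}; counting gives |τ_{X×Y}| = 25.


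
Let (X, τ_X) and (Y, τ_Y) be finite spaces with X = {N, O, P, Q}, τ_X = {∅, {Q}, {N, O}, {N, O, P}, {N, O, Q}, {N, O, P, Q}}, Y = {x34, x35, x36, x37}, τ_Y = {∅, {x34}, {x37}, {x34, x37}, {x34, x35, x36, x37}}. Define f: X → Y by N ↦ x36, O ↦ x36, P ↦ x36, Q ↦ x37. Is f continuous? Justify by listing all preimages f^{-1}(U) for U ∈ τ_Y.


f IS continuous.

Compute f^{-1}(U) for each U ∈ τ_Y:
  U = ∅: f^{-1}(U) = ∅ ∈ τ_X ✓.
  U = {x34}: f^{-1}(U) = ∅ ∈ τ_X ✓.
  U = {x37}: f^{-1}(U) = {Q} ∈ τ_X ✓.
  U = {x34, x37}: f^{-1}(U) = {Q} ∈ τ_X ✓.
  U = {x34, x35, x36, x37}: f^{-1}(U) = {N, O, P, Q} ∈ τ_X ✓.
Every preimage lies in τ_X, so f IS continuous.


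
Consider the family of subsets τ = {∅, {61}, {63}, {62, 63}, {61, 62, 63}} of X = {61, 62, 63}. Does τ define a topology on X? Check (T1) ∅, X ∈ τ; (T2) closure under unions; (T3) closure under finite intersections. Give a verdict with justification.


τ is NOT a topology on X.

Axiom (T1): ∅ ∈ τ? Yes; X ∈ τ? Yes.
Axiom (T2/T3): check pairwise unions and intersections of members of τ.
Counterexample for (T2): {61} ∪ {63} = {61, 63} ∉ τ. Therefore τ is NOT a topology.


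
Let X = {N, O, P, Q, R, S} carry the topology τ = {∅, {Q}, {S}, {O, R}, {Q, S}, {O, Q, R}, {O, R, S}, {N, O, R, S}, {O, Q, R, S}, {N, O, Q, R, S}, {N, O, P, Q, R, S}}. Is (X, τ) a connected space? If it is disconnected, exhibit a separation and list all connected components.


(X, τ) is connected.

Find clopen sets (U ∈ τ with X ∖ U ∈ τ):
  U = ∅, X ∖ U = {N, O, P, Q, R, S} — both open, so U is clopen.
  U = {N, O, P, Q, R, S}, X ∖ U = ∅ — both open, so U is clopen.
Only trivial clopens (∅ and X) exist, so (X, τ) is connected.
Compute connected components by grouping points that agree on all clopens:
  component: {N, O, P, Q, R, S}


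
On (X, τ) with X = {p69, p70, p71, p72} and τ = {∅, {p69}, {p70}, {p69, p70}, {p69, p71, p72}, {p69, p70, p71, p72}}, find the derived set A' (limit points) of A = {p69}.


A' = {p71, p72}

For each x ∈ X, list the open sets U ∈ τ with x ∈ U, then check whether U ∩ (A ∖ {x}) ≠ ∅ for every such U.
  x = p69: open {p69} ∋ x has {p69} ∩ (A ∖ {p69}) = ∅, so x is NOT a limit point.
  x = p70: open {p70} ∋ x has {p70} ∩ (A ∖ {p70}) = ∅, so x is NOT a limit point.
  x = p71: opens ∋ x are {p69, p71, p72}, {p69, p70, p71, p72}; each meets A ∖ {p71}, so x IS a limit point.
  x = p72: opens ∋ x are {p69, p71, p72}, {p69, p70, p71, p72}; each meets A ∖ {p72}, so x IS a limit point.
Collecting: A' = {p71, p72}.


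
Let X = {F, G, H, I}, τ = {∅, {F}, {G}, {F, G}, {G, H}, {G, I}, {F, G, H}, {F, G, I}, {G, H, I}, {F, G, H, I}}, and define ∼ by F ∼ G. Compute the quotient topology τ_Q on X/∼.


X/∼ = {[F=G], [H], [I]}; |τ_Q| = 5.

Equivalence classes: [F=G], [H], [I].
Quotient map π: X → X/∼ sends F ↦ [F=G], G ↦ [F=G], H ↦ [H], I ↦ [I].
For each subset V ⊆ X/∼, compute π^{-1}(V) ⊆ X and check whether π^{-1}(V) ∈ τ. V is open in τ_Q iff π^{-1}(V) ∈ τ.
  V = {}: π^{-1}(V) = ∅ ∈ τ ✓.
  V = {[F=G]}: π^{-1}(V) = {F, G} ∈ τ ✓.
  V = {[H]}: π^{-1}(V) = {H} ∉ τ ✗.
  V = {[F=G], [H]}: π^{-1}(V) = {F, G, H} ∈ τ ✓.
  V = {[I]}: π^{-1}(V) = {I} ∉ τ ✗.
  V = {[F=G], [I]}: π^{-1}(V) = {F, G, I} ∈ τ ✓.
  V = {[H], [I]}: π^{-1}(V) = {H, I} ∉ τ ✗.
  V = {[F=G], [H], [I]}: π^{-1}(V) = {F, G, H, I} ∈ τ ✓.
Open sets in the quotient: τ_Q = {{}, {[F=G]}, {[F=G], [H]}, {[F=G], [I]}, {[F=G], [H], [I]}} (5 elements).


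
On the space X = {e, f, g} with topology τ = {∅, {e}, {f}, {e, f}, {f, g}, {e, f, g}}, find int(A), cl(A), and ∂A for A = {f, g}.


int(A) = {f, g}, cl(A) = {f, g}, ∂A = ∅.

Closed sets in (X, τ) are complements of opens:
  closed(X, τ) = {∅, {e}, {g}, {e, g}, {f, g}, {e, f, g}}.
int(A) = ⋃ {U ∈ τ : U ⊆ A}. Opens contained in A: ∅, {f}, {f, g}.
Taking the union of these: int(A) = {f, g}.
cl(A) = ⋂ {C closed : A ⊆ C}. Closed sets containing A: {f, g}, {e, f, g}.
Intersecting these: cl(A) = {f, g}.
∂A = cl(A) ∖ int(A) = {f, g} ∖ {f, g} = ∅.


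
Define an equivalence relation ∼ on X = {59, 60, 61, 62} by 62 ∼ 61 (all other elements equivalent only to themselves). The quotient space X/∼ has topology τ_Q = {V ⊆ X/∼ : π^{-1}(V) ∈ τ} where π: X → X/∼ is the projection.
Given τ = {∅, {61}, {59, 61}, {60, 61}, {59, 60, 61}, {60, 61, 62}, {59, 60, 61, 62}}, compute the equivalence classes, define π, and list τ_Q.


X/∼ = {[59], [60], [61=62]}; |τ_Q| = 3.

Equivalence classes: [59], [60], [61=62].
Quotient map π: X → X/∼ sends 59 ↦ [59], 60 ↦ [60], 61 ↦ [61=62], 62 ↦ [61=62].
For each subset V ⊆ X/∼, compute π^{-1}(V) ⊆ X and check whether π^{-1}(V) ∈ τ. V is open in τ_Q iff π^{-1}(V) ∈ τ.
  V = {}: π^{-1}(V) = ∅ ∈ τ ✓.
  V = {[59]}: π^{-1}(V) = {59} ∉ τ ✗.
  V = {[60]}: π^{-1}(V) = {60} ∉ τ ✗.
  V = {[59], [60]}: π^{-1}(V) = {59, 60} ∉ τ ✗.
  V = {[61=62]}: π^{-1}(V) = {61, 62} ∉ τ ✗.
  V = {[59], [61=62]}: π^{-1}(V) = {59, 61, 62} ∉ τ ✗.
  V = {[60], [61=62]}: π^{-1}(V) = {60, 61, 62} ∈ τ ✓.
  V = {[59], [60], [61=62]}: π^{-1}(V) = {59, 60, 61, 62} ∈ τ ✓.
Open sets in the quotient: τ_Q = {{}, {[60], [61=62]}, {[59], [60], [61=62]}} (3 elements).


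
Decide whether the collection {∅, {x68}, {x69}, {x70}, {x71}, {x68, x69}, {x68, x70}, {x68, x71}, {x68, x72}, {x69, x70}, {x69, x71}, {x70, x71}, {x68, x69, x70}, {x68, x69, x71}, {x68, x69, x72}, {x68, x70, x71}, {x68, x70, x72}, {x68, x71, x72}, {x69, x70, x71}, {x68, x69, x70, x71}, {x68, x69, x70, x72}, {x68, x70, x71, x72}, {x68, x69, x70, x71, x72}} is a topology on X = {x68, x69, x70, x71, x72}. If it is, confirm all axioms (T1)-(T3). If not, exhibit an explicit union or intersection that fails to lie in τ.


τ is NOT a topology on X.

Axiom (T1): ∅ ∈ τ? Yes; X ∈ τ? Yes.
Axiom (T2/T3): check pairwise unions and intersections of members of τ.
Counterexample for (T2): {x69} ∪ {x68, x71, x72} = {x68, x69, x71, x72} ∉ τ. Therefore τ is NOT a topology.


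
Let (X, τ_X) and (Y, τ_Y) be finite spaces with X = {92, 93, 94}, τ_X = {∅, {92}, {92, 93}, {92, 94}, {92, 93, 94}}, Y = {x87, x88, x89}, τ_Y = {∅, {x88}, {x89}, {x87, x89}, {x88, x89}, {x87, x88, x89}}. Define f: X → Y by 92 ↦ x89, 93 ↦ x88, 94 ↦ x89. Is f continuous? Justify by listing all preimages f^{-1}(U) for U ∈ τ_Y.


f is NOT continuous.

Compute f^{-1}(U) for each U ∈ τ_Y:
  U = ∅: f^{-1}(U) = ∅ ∈ τ_X ✓.
  U = {x88}: f^{-1}(U) = {93} ∉ τ_X ✗.
  U = {x89}: f^{-1}(U) = {92, 94} ∈ τ_X ✓.
  U = {x87, x89}: f^{-1}(U) = {92, 94} ∈ τ_X ✓.
  U = {x88, x89}: f^{-1}(U) = {92, 93, 94} ∈ τ_X ✓.
  U = {x87, x88, x89}: f^{-1}(U) = {92, 93, 94} ∈ τ_X ✓.
Found U = {x88} with f^{-1}(U) = {93} not in τ_X. Therefore f is NOT continuous.


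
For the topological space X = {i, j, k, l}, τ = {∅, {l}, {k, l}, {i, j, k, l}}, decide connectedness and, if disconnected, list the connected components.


(X, τ) is connected.

Find clopen sets (U ∈ τ with X ∖ U ∈ τ):
  U = ∅, X ∖ U = {i, j, k, l} — both open, so U is clopen.
  U = {i, j, k, l}, X ∖ U = ∅ — both open, so U is clopen.
Only trivial clopens (∅ and X) exist, so (X, τ) is connected.
Compute connected components by grouping points that agree on all clopens:
  component: {i, j, k, l}


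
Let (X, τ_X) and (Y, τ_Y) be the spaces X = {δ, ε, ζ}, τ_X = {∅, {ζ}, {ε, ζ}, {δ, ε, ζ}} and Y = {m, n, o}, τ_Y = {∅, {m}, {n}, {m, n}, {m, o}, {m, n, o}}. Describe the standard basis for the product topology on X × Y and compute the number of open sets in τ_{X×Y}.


Basis B = {∅ × ∅, {ζ} × {m}, {ζ} × {n}, {ε, ζ} × {m}, {ε, ζ} × {n}, {ζ} × {m, n}, {ζ} × {m, o}, {δ, ε, ζ} × {m}, {δ, ε, ζ} × {n}, {ζ} × {m, n, o}, {ε, ζ} × {m, n}, {ε, ζ} × {m, o}, {δ, ε, ζ} × {m, n}, {δ, ε, ζ} × {m, o}, {ε, ζ} × {m, n, o}, {δ, ε, ζ} × {m, n, o}}; |τ_{X×Y}| = 40.

Enumerate products U × V with U ∈ τ_X, V ∈ τ_Y (deduplicated):
  ∅ × ∅ = {} (∅)
  {ζ} × {m} = {(ζ,m)}
  {ζ} × {n} = {(ζ,n)}
  {ε, ζ} × {m} = {(ε,m), (ζ,m)}
  {ε, ζ} × {n} = {(ε,n), (ζ,n)}
  {ζ} × {m, n} = {(ζ,m), (ζ,n)}
  {ζ} × {m, o} = {(ζ,m), (ζ,o)}
  {δ, ε, ζ} × {m} = {(δ,m), (ε,m), (ζ,m)}
  {δ, ε, ζ} × {n} = {(δ,n), (ε,n), (ζ,n)}
  {ζ} × {m, n, o} = {(ζ,m), (ζ,n), (ζ,o)}
  {ε, ζ} × {m, n} = {(ε,m), (ε,n), (ζ,m), (ζ,n)}
  {ε, ζ} × {m, o} = {(ε,m), (ε,o), (ζ,m), (ζ,o)}
  {δ, ε, ζ} × {m, n} = {(δ,m), (δ,n), (ε,m), (ε,n), (ζ,m), (ζ,n)}
  {δ, ε, ζ} × {m, o} = {(δ,m), (δ,o), (ε,m), (ε,o), (ζ,m), (ζ,o)}
  {ε, ζ} × {m, n, o} = {(ε,m), (ε,n), (ε,o), (ζ,m), (ζ,n), (ζ,o)}
  {δ, ε, ζ} × {m, n, o} = {(δ,m), (δ,n), (δ,o), (ε,m), (ε,n), (ε,o), (ζ,m), (ζ,n), (ζ,o)}
These 16 distinct sets form the basis B.
Close under arbitrary unions to get τ_{X×Y}; counting gives |τ_{X×Y}| = 40.


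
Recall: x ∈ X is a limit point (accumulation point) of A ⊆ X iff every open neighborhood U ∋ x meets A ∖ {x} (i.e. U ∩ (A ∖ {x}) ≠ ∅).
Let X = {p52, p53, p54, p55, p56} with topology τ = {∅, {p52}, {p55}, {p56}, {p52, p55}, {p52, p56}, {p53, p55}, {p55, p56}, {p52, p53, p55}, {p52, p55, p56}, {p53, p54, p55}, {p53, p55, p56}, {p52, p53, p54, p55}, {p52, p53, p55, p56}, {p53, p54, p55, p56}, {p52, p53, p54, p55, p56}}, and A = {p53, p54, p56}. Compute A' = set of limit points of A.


A' = {p54}

For each x ∈ X, list the open sets U ∈ τ with x ∈ U, then check whether U ∩ (A ∖ {x}) ≠ ∅ for every such U.
  x = p52: open {p52} ∋ x has {p52} ∩ (A ∖ {p52}) = ∅, so x is NOT a limit point.
  x = p53: open {p53, p55} ∋ x has {p53, p55} ∩ (A ∖ {p53}) = ∅, so x is NOT a limit point.
  x = p54: opens ∋ x are {p53, p54, p55}, {p52, p53, p54, p55}, {p53, p54, p55, p56}, {p52, p53, p54, p55, p56}; each meets A ∖ {p54}, so x IS a limit point.
  x = p55: open {p55} ∋ x has {p55} ∩ (A ∖ {p55}) = ∅, so x is NOT a limit point.
  x = p56: open {p56} ∋ x has {p56} ∩ (A ∖ {p56}) = ∅, so x is NOT a limit point.
Collecting: A' = {p54}.


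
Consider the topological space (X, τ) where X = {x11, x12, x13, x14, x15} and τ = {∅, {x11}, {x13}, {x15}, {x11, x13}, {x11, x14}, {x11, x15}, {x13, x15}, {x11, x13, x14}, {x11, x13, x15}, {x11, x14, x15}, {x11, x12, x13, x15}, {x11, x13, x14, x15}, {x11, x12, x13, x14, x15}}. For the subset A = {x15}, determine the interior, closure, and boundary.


int(A) = {x15}, cl(A) = {x12, x15}, ∂A = {x12}.

Closed sets in (X, τ) are complements of opens:
  closed(X, τ) = {∅, {x12}, {x14}, {x12, x13}, {x12, x14}, {x12, x15}, {x11, x12, x14}, {x12, x13, x14}, {x12, x13, x15}, {x12, x14, x15}, {x11, x12, x13, x14}, {x11, x12, x14, x15}, {x12, x13, x14, x15}, {x11, x12, x13, x14, x15}}.
int(A) = ⋃ {U ∈ τ : U ⊆ A}. Opens contained in A: ∅, {x15}.
Taking the union of these: int(A) = {x15}.
cl(A) = ⋂ {C closed : A ⊆ C}. Closed sets containing A: {x12, x15}, {x12, x13, x15}, {x12, x14, x15}, {x11, x12, x14, x15}, {x12, x13, x14, x15}, {x11, x12, x13, x14, x15}.
Intersecting these: cl(A) = {x12, x15}.
∂A = cl(A) ∖ int(A) = {x12, x15} ∖ {x15} = {x12}.


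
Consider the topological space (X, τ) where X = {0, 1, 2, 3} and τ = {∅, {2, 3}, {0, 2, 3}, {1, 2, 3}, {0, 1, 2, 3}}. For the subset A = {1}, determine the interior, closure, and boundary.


int(A) = ∅, cl(A) = {1}, ∂A = {1}.

Closed sets in (X, τ) are complements of opens:
  closed(X, τ) = {∅, {0}, {1}, {0, 1}, {0, 1, 2, 3}}.
int(A) = ⋃ {U ∈ τ : U ⊆ A}. Opens contained in A: ∅.
Taking the union of these: int(A) = ∅.
cl(A) = ⋂ {C closed : A ⊆ C}. Closed sets containing A: {1}, {0, 1}, {0, 1, 2, 3}.
Intersecting these: cl(A) = {1}.
∂A = cl(A) ∖ int(A) = {1} ∖ ∅ = {1}.


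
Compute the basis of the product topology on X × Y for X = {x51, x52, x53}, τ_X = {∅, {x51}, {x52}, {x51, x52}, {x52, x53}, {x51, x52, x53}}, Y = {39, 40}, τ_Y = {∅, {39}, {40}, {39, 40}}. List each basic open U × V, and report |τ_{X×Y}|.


Basis B = {∅ × ∅, {x51} × {39}, {x51} × {40}, {x52} × {39}, {x52} × {40}, {x51} × {39, 40}, {x51, x52} × {39}, {x51, x52} × {40}, {x52} × {39, 40}, {x52, x53} × {39}, {x52, x53} × {40}, {x51, x52, x53} × {39}, {x51, x52, x53} × {40}, {x51, x52} × {39, 40}, {x52, x53} × {39, 40}, {x51, x52, x53} × {39, 40}}; |τ_{X×Y}| = 36.

Enumerate products U × V with U ∈ τ_X, V ∈ τ_Y (deduplicated):
  ∅ × ∅ = {} (∅)
  {x51} × {39} = {(x51,39)}
  {x51} × {40} = {(x51,40)}
  {x52} × {39} = {(x52,39)}
  {x52} × {40} = {(x52,40)}
  {x51} × {39, 40} = {(x51,39), (x51,40)}
  {x51, x52} × {39} = {(x51,39), (x52,39)}
  {x51, x52} × {40} = {(x51,40), (x52,40)}
  {x52} × {39, 40} = {(x52,39), (x52,40)}
  {x52, x53} × {39} = {(x52,39), (x53,39)}
  {x52, x53} × {40} = {(x52,40), (x53,40)}
  {x51, x52, x53} × {39} = {(x51,39), (x52,39), (x53,39)}
  {x51, x52, x53} × {40} = {(x51,40), (x52,40), (x53,40)}
  {x51, x52} × {39, 40} = {(x51,39), (x51,40), (x52,39), (x52,40)}
  {x52, x53} × {39, 40} = {(x52,39), (x52,40), (x53,39), (x53,40)}
  {x51, x52, x53} × {39, 40} = {(x51,39), (x51,40), (x52,39), (x52,40), (x53,39), (x53,40)}
These 16 distinct sets form the basis B.
Close under arbitrary unions to get τ_{X×Y}; counting gives |τ_{X×Y}| = 36.


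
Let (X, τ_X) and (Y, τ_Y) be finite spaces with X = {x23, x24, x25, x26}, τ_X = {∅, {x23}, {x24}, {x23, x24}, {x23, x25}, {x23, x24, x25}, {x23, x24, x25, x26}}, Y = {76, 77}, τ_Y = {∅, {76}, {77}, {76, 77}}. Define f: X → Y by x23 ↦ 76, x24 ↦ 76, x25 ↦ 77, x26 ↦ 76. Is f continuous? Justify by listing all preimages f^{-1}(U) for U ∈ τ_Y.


f is NOT continuous.

Compute f^{-1}(U) for each U ∈ τ_Y:
  U = ∅: f^{-1}(U) = ∅ ∈ τ_X ✓.
  U = {76}: f^{-1}(U) = {x23, x24, x26} ∉ τ_X ✗.
  U = {77}: f^{-1}(U) = {x25} ∉ τ_X ✗.
  U = {76, 77}: f^{-1}(U) = {x23, x24, x25, x26} ∈ τ_X ✓.
Found U = {76} with f^{-1}(U) = {x23, x24, x26} not in τ_X. Therefore f is NOT continuous.


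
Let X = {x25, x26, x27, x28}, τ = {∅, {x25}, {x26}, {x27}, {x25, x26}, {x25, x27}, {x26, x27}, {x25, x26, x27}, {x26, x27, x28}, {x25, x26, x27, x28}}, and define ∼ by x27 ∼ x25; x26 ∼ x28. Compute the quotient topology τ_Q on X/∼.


X/∼ = {[x25=x27], [x26=x28]}; |τ_Q| = 3.

Equivalence classes: [x25=x27], [x26=x28].
Quotient map π: X → X/∼ sends x25 ↦ [x25=x27], x26 ↦ [x26=x28], x27 ↦ [x25=x27], x28 ↦ [x26=x28].
For each subset V ⊆ X/∼, compute π^{-1}(V) ⊆ X and check whether π^{-1}(V) ∈ τ. V is open in τ_Q iff π^{-1}(V) ∈ τ.
  V = {}: π^{-1}(V) = ∅ ∈ τ ✓.
  V = {[x25=x27]}: π^{-1}(V) = {x25, x27} ∈ τ ✓.
  V = {[x26=x28]}: π^{-1}(V) = {x26, x28} ∉ τ ✗.
  V = {[x25=x27], [x26=x28]}: π^{-1}(V) = {x25, x26, x27, x28} ∈ τ ✓.
Open sets in the quotient: τ_Q = {{}, {[x25=x27]}, {[x25=x27], [x26=x28]}} (3 elements).


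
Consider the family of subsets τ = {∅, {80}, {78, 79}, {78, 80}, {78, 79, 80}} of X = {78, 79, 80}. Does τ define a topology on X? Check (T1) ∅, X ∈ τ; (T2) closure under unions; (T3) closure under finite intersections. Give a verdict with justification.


τ is NOT a topology on X.

Axiom (T1): ∅ ∈ τ? Yes; X ∈ τ? Yes.
Axiom (T2/T3): check pairwise unions and intersections of members of τ.
Counterexample for (T3): {78, 79} ∩ {78, 80} = {78} ∉ τ. Therefore τ is NOT a topology.


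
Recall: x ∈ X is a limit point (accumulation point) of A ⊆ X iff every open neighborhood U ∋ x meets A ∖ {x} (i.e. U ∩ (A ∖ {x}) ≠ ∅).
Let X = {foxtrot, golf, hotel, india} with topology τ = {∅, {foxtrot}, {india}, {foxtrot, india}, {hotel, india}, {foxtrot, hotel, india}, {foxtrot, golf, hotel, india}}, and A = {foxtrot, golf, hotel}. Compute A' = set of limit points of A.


A' = {golf}

For each x ∈ X, list the open sets U ∈ τ with x ∈ U, then check whether U ∩ (A ∖ {x}) ≠ ∅ for every such U.
  x = foxtrot: open {foxtrot} ∋ x has {foxtrot} ∩ (A ∖ {foxtrot}) = ∅, so x is NOT a limit point.
  x = golf: opens ∋ x are {foxtrot, golf, hotel, india}; each meets A ∖ {golf}, so x IS a limit point.
  x = hotel: open {hotel, india} ∋ x has {hotel, india} ∩ (A ∖ {hotel}) = ∅, so x is NOT a limit point.
  x = india: open {india} ∋ x has {india} ∩ (A ∖ {india}) = ∅, so x is NOT a limit point.
Collecting: A' = {golf}.


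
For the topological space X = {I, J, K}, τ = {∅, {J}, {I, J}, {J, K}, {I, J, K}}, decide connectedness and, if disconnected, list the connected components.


(X, τ) is connected.

Find clopen sets (U ∈ τ with X ∖ U ∈ τ):
  U = ∅, X ∖ U = {I, J, K} — both open, so U is clopen.
  U = {I, J, K}, X ∖ U = ∅ — both open, so U is clopen.
Only trivial clopens (∅ and X) exist, so (X, τ) is connected.
Compute connected components by grouping points that agree on all clopens:
  component: {I, J, K}


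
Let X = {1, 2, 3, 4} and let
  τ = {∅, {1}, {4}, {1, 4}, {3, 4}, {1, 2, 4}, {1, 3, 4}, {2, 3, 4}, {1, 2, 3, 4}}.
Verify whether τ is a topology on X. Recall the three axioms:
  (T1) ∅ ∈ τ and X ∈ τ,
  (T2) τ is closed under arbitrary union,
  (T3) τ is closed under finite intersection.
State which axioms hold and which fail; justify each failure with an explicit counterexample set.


τ is NOT a topology on X.

Axiom (T1): ∅ ∈ τ? Yes; X ∈ τ? Yes.
Axiom (T2/T3): check pairwise unions and intersections of members of τ.
Counterexample for (T3): {1, 2, 4} ∩ {2, 3, 4} = {2, 4} ∉ τ. Therefore τ is NOT a topology.


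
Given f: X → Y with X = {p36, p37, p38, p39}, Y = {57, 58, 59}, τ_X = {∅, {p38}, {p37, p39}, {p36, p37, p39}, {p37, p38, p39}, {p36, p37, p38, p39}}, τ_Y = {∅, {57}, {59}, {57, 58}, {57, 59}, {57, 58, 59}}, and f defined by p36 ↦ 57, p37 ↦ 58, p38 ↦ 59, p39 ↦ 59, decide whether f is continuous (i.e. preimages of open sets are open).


f is NOT continuous.

Compute f^{-1}(U) for each U ∈ τ_Y:
  U = ∅: f^{-1}(U) = ∅ ∈ τ_X ✓.
  U = {57}: f^{-1}(U) = {p36} ∉ τ_X ✗.
  U = {59}: f^{-1}(U) = {p38, p39} ∉ τ_X ✗.
  U = {57, 58}: f^{-1}(U) = {p36, p37} ∉ τ_X ✗.
  U = {57, 59}: f^{-1}(U) = {p36, p38, p39} ∉ τ_X ✗.
  U = {57, 58, 59}: f^{-1}(U) = {p36, p37, p38, p39} ∈ τ_X ✓.
Found U = {57} with f^{-1}(U) = {p36} not in τ_X. Therefore f is NOT continuous.


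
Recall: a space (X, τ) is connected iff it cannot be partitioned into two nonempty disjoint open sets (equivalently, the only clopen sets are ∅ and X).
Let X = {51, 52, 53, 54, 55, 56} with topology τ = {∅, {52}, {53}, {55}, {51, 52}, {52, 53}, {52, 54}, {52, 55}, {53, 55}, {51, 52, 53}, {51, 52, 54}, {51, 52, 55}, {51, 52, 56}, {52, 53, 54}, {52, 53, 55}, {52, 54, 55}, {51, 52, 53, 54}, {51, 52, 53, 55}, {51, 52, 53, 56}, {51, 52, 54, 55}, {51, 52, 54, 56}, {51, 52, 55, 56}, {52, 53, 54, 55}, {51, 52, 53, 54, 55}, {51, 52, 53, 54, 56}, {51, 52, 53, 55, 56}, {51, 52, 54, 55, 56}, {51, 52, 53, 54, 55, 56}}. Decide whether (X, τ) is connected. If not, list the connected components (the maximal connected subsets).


(X, τ) is disconnected; components = [{53}, {55}, {51, 52, 54, 56}].

Find clopen sets (U ∈ τ with X ∖ U ∈ τ):
  U = ∅, X ∖ U = {51, 52, 53, 54, 55, 56} — both open, so U is clopen.
  U = {53}, X ∖ U = {51, 52, 54, 55, 56} — both open, so U is clopen.
  U = {55}, X ∖ U = {51, 52, 53, 54, 56} — both open, so U is clopen.
  U = {53, 55}, X ∖ U = {51, 52, 54, 56} — both open, so U is clopen.
  U = {51, 52, 54, 56}, X ∖ U = {53, 55} — both open, so U is clopen.
  U = {51, 52, 53, 54, 56}, X ∖ U = {55} — both open, so U is clopen.
  U = {51, 52, 54, 55, 56}, X ∖ U = {53} — both open, so U is clopen.
  U = {51, 52, 53, 54, 55, 56}, X ∖ U = ∅ — both open, so U is clopen.
Nontrivial clopen(s) exist: e.g. {51, 52, 54, 55, 56}. So (X, τ) is disconnected.
Compute connected components by grouping points that agree on all clopens:
  component: {53}
  component: {55}
  component: {51, 52, 54, 56}


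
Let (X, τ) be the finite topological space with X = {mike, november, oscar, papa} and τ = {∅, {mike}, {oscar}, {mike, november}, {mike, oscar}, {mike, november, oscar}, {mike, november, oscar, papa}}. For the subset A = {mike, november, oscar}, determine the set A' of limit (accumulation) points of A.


A' = {november, papa}

For each x ∈ X, list the open sets U ∈ τ with x ∈ U, then check whether U ∩ (A ∖ {x}) ≠ ∅ for every such U.
  x = mike: open {mike} ∋ x has {mike} ∩ (A ∖ {mike}) = ∅, so x is NOT a limit point.
  x = november: opens ∋ x are {mike, november}, {mike, november, oscar}, {mike, november, oscar, papa}; each meets A ∖ {november}, so x IS a limit point.
  x = oscar: open {oscar} ∋ x has {oscar} ∩ (A ∖ {oscar}) = ∅, so x is NOT a limit point.
  x = papa: opens ∋ x are {mike, november, oscar, papa}; each meets A ∖ {papa}, so x IS a limit point.
Collecting: A' = {november, papa}.


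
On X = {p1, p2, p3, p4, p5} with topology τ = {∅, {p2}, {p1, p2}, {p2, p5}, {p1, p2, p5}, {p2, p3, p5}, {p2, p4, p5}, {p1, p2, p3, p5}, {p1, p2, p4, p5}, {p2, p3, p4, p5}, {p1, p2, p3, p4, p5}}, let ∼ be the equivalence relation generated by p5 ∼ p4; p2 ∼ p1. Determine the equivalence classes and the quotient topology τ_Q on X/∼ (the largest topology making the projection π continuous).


X/∼ = {[p1=p2], [p3], [p4=p5]}; |τ_Q| = 4.

Equivalence classes: [p1=p2], [p3], [p4=p5].
Quotient map π: X → X/∼ sends p1 ↦ [p1=p2], p2 ↦ [p1=p2], p3 ↦ [p3], p4 ↦ [p4=p5], p5 ↦ [p4=p5].
For each subset V ⊆ X/∼, compute π^{-1}(V) ⊆ X and check whether π^{-1}(V) ∈ τ. V is open in τ_Q iff π^{-1}(V) ∈ τ.
  V = {}: π^{-1}(V) = ∅ ∈ τ ✓.
  V = {[p1=p2]}: π^{-1}(V) = {p1, p2} ∈ τ ✓.
  V = {[p3]}: π^{-1}(V) = {p3} ∉ τ ✗.
  V = {[p1=p2], [p3]}: π^{-1}(V) = {p1, p2, p3} ∉ τ ✗.
  V = {[p4=p5]}: π^{-1}(V) = {p4, p5} ∉ τ ✗.
  V = {[p1=p2], [p4=p5]}: π^{-1}(V) = {p1, p2, p4, p5} ∈ τ ✓.
  V = {[p3], [p4=p5]}: π^{-1}(V) = {p3, p4, p5} ∉ τ ✗.
  V = {[p1=p2], [p3], [p4=p5]}: π^{-1}(V) = {p1, p2, p3, p4, p5} ∈ τ ✓.
Open sets in the quotient: τ_Q = {{}, {[p1=p2]}, {[p1=p2], [p4=p5]}, {[p1=p2], [p3], [p4=p5]}} (4 elements).


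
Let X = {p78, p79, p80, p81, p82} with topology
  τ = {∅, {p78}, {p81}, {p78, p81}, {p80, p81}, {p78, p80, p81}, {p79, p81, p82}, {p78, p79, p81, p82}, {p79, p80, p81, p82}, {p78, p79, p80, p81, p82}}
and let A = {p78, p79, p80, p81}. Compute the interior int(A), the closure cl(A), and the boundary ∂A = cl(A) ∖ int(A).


int(A) = {p78, p80, p81}, cl(A) = {p78, p79, p80, p81, p82}, ∂A = {p79, p82}.

Closed sets in (X, τ) are complements of opens:
  closed(X, τ) = {∅, {p78}, {p80}, {p78, p80}, {p79, p82}, {p78, p79, p82}, {p79, p80, p82}, {p78, p79, p80, p82}, {p79, p80, p81, p82}, {p78, p79, p80, p81, p82}}.
int(A) = ⋃ {U ∈ τ : U ⊆ A}. Opens contained in A: ∅, {p78}, {p81}, {p78, p81}, {p80, p81}, {p78, p80, p81}.
Taking the union of these: int(A) = {p78, p80, p81}.
cl(A) = ⋂ {C closed : A ⊆ C}. Closed sets containing A: {p78, p79, p80, p81, p82}.
Intersecting these: cl(A) = {p78, p79, p80, p81, p82}.
∂A = cl(A) ∖ int(A) = {p78, p79, p80, p81, p82} ∖ {p78, p80, p81} = {p79, p82}.


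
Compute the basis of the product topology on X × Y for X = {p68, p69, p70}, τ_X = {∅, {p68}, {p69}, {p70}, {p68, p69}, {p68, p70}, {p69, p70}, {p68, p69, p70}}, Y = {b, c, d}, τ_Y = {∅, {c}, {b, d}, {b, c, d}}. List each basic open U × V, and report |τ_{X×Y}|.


Basis B = {∅ × ∅, {p68} × {c}, {p69} × {c}, {p70} × {c}, {p68} × {b, d}, {p68, p69} × {c}, {p68, p70} × {c}, {p69} × {b, d}, {p69, p70} × {c}, {p70} × {b, d}, {p68} × {b, c, d}, {p68, p69, p70} × {c}, {p69} × {b, c, d}, {p70} × {b, c, d}, {p68, p69} × {b, d}, {p68, p70} × {b, d}, {p69, p70} × {b, d}, {p68, p69} × {b, c, d}, {p68, p70} × {b, c, d}, {p68, p69, p70} × {b, d}, {p69, p70} × {b, c, d}, {p68, p69, p70} × {b, c, d}}; |τ_{X×Y}| = 64.

Enumerate products U × V with U ∈ τ_X, V ∈ τ_Y (deduplicated):
  ∅ × ∅ = {} (∅)
  {p68} × {c} = {(p68,c)}
  {p69} × {c} = {(p69,c)}
  {p70} × {c} = {(p70,c)}
  {p68} × {b, d} = {(p68,b), (p68,d)}
  {p68, p69} × {c} = {(p68,c), (p69,c)}
  {p68, p70} × {c} = {(p68,c), (p70,c)}
  {p69} × {b, d} = {(p69,b), (p69,d)}
  {p69, p70} × {c} = {(p69,c), (p70,c)}
  {p70} × {b, d} = {(p70,b), (p70,d)}
  {p68} × {b, c, d} = {(p68,b), (p68,c), (p68,d)}
  {p68, p69, p70} × {c} = {(p68,c), (p69,c), (p70,c)}
  {p69} × {b, c, d} = {(p69,b), (p69,c), (p69,d)}
  {p70} × {b, c, d} = {(p70,b), (p70,c), (p70,d)}
  {p68, p69} × {b, d} = {(p68,b), (p68,d), (p69,b), (p69,d)}
  {p68, p70} × {b, d} = {(p68,b), (p68,d), (p70,b), (p70,d)}
  {p69, p70} × {b, d} = {(p69,b), (p69,d), (p70,b), (p70,d)}
  {p68, p69} × {b, c, d} = {(p68,b), (p68,c), (p68,d), (p69,b), (p69,c), (p69,d)}
  {p68, p70} × {b, c, d} = {(p68,b), (p68,c), (p68,d), (p70,b), (p70,c), (p70,d)}
  {p68, p69, p70} × {b, d} = {(p68,b), (p68,d), (p69,b), (p69,d), (p70,b), (p70,d)}
  {p69, p70} × {b, c, d} = {(p69,b), (p69,c), (p69,d), (p70,b), (p70,c), (p70,d)}
  {p68, p69, p70} × {b, c, d} = {(p68,b), (p68,c), (p68,d), (p69,b), (p69,c), (p69,d), (p70,b), (p70,c), (p70,d)}
These 22 distinct sets form the basis B.
Close under arbitrary unions to get τ_{X×Y}; counting gives |τ_{X×Y}| = 64.


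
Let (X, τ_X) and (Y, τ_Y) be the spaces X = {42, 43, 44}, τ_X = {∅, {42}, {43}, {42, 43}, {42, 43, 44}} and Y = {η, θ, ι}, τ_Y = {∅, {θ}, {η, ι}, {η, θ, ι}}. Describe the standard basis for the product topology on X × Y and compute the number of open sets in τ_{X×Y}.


Basis B = {∅ × ∅, {42} × {θ}, {43} × {θ}, {42} × {η, ι}, {42, 43} × {θ}, {43} × {η, ι}, {42} × {η, θ, ι}, {42, 43, 44} × {θ}, {43} × {η, θ, ι}, {42, 43} × {η, ι}, {42, 43} × {η, θ, ι}, {42, 43, 44} × {η, ι}, {42, 43, 44} × {η, θ, ι}}; |τ_{X×Y}| = 25.

Enumerate products U × V with U ∈ τ_X, V ∈ τ_Y (deduplicated):
  ∅ × ∅ = {} (∅)
  {42} × {θ} = {(42,θ)}
  {43} × {θ} = {(43,θ)}
  {42} × {η, ι} = {(42,η), (42,ι)}
  {42, 43} × {θ} = {(42,θ), (43,θ)}
  {43} × {η, ι} = {(43,η), (43,ι)}
  {42} × {η, θ, ι} = {(42,η), (42,θ), (42,ι)}
  {42, 43, 44} × {θ} = {(42,θ), (43,θ), (44,θ)}
  {43} × {η, θ, ι} = {(43,η), (43,θ), (43,ι)}
  {42, 43} × {η, ι} = {(42,η), (42,ι), (43,η), (43,ι)}
  {42, 43} × {η, θ, ι} = {(42,η), (42,θ), (42,ι), (43,η), (43,θ), (43,ι)}
  {42, 43, 44} × {η, ι} = {(42,η), (42,ι), (43,η), (43,ι), (44,η), (44,ι)}
  {42, 43, 44} × {η, θ, ι} = {(42,η), (42,θ), (42,ι), (43,η), (43,θ), (43,ι), (44,η), (44,θ), (44,ι)}
These 13 distinct sets form the basis B.
Close under arbitrary unions to get τ_{X×Y}; counting gives |τ_{X×Y}| = 25.


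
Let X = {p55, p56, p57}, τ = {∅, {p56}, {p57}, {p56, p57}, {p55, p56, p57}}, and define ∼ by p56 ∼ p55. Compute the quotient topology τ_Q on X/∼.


X/∼ = {[p55=p56], [p57]}; |τ_Q| = 3.

Equivalence classes: [p55=p56], [p57].
Quotient map π: X → X/∼ sends p55 ↦ [p55=p56], p56 ↦ [p55=p56], p57 ↦ [p57].
For each subset V ⊆ X/∼, compute π^{-1}(V) ⊆ X and check whether π^{-1}(V) ∈ τ. V is open in τ_Q iff π^{-1}(V) ∈ τ.
  V = {}: π^{-1}(V) = ∅ ∈ τ ✓.
  V = {[p55=p56]}: π^{-1}(V) = {p55, p56} ∉ τ ✗.
  V = {[p57]}: π^{-1}(V) = {p57} ∈ τ ✓.
  V = {[p55=p56], [p57]}: π^{-1}(V) = {p55, p56, p57} ∈ τ ✓.
Open sets in the quotient: τ_Q = {{}, {[p57]}, {[p55=p56], [p57]}} (3 elements).


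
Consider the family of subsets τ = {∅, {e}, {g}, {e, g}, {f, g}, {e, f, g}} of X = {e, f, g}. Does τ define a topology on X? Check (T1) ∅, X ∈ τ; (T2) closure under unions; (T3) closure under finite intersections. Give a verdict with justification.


τ IS a topology on X.

Axiom (T1): ∅ ∈ τ? Yes; X ∈ τ? Yes.
Axiom (T2/T3): check pairwise unions and intersections of members of τ.
All pairwise intersections and unions checked — each lies in τ. Therefore τ satisfies (T1), (T2), (T3): it IS a topology on X.


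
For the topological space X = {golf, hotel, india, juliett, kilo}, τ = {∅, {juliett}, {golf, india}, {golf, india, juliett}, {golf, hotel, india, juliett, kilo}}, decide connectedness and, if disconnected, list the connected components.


(X, τ) is connected.

Find clopen sets (U ∈ τ with X ∖ U ∈ τ):
  U = ∅, X ∖ U = {golf, hotel, india, juliett, kilo} — both open, so U is clopen.
  U = {golf, hotel, india, juliett, kilo}, X ∖ U = ∅ — both open, so U is clopen.
Only trivial clopens (∅ and X) exist, so (X, τ) is connected.
Compute connected components by grouping points that agree on all clopens:
  component: {golf, hotel, india, juliett, kilo}


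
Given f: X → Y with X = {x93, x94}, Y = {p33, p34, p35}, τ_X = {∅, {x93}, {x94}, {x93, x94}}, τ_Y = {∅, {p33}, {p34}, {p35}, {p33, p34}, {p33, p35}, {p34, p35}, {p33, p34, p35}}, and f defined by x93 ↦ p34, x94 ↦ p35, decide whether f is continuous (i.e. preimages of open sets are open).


f IS continuous.

Compute f^{-1}(U) for each U ∈ τ_Y:
  U = ∅: f^{-1}(U) = ∅ ∈ τ_X ✓.
  U = {p33}: f^{-1}(U) = ∅ ∈ τ_X ✓.
  U = {p34}: f^{-1}(U) = {x93} ∈ τ_X ✓.
  U = {p35}: f^{-1}(U) = {x94} ∈ τ_X ✓.
  U = {p33, p34}: f^{-1}(U) = {x93} ∈ τ_X ✓.
  U = {p33, p35}: f^{-1}(U) = {x94} ∈ τ_X ✓.
  U = {p34, p35}: f^{-1}(U) = {x93, x94} ∈ τ_X ✓.
  U = {p33, p34, p35}: f^{-1}(U) = {x93, x94} ∈ τ_X ✓.
Every preimage lies in τ_X, so f IS continuous.


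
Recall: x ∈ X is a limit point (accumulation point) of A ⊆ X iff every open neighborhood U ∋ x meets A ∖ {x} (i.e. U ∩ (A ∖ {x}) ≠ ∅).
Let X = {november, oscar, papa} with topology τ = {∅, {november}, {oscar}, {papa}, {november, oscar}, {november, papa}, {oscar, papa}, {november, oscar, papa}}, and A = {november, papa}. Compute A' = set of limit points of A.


A' = ∅

For each x ∈ X, list the open sets U ∈ τ with x ∈ U, then check whether U ∩ (A ∖ {x}) ≠ ∅ for every such U.
  x = november: open {november} ∋ x has {november} ∩ (A ∖ {november}) = ∅, so x is NOT a limit point.
  x = oscar: open {oscar} ∋ x has {oscar} ∩ (A ∖ {oscar}) = ∅, so x is NOT a limit point.
  x = papa: open {papa} ∋ x has {papa} ∩ (A ∖ {papa}) = ∅, so x is NOT a limit point.
Collecting: A' = ∅.


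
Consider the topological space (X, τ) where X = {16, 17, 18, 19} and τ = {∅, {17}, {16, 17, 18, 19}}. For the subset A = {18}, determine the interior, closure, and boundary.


int(A) = ∅, cl(A) = {16, 18, 19}, ∂A = {16, 18, 19}.

Closed sets in (X, τ) are complements of opens:
  closed(X, τ) = {∅, {16, 18, 19}, {16, 17, 18, 19}}.
int(A) = ⋃ {U ∈ τ : U ⊆ A}. Opens contained in A: ∅.
Taking the union of these: int(A) = ∅.
cl(A) = ⋂ {C closed : A ⊆ C}. Closed sets containing A: {16, 18, 19}, {16, 17, 18, 19}.
Intersecting these: cl(A) = {16, 18, 19}.
∂A = cl(A) ∖ int(A) = {16, 18, 19} ∖ ∅ = {16, 18, 19}.


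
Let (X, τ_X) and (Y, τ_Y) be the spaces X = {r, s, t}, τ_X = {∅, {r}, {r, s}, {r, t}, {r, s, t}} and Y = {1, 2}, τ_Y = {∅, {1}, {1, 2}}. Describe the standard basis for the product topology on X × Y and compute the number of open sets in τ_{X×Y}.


Basis B = {∅ × ∅, {r} × {1}, {r} × {1, 2}, {r, s} × {1}, {r, t} × {1}, {r, s, t} × {1}, {r, s} × {1, 2}, {r, t} × {1, 2}, {r, s, t} × {1, 2}}; |τ_{X×Y}| = 14.

Enumerate products U × V with U ∈ τ_X, V ∈ τ_Y (deduplicated):
  ∅ × ∅ = {} (∅)
  {r} × {1} = {(r,1)}
  {r} × {1, 2} = {(r,1), (r,2)}
  {r, s} × {1} = {(r,1), (s,1)}
  {r, t} × {1} = {(r,1), (t,1)}
  {r, s, t} × {1} = {(r,1), (s,1), (t,1)}
  {r, s} × {1, 2} = {(r,1), (r,2), (s,1), (s,2)}
  {r, t} × {1, 2} = {(r,1), (r,2), (t,1), (t,2)}
  {r, s, t} × {1, 2} = {(r,1), (r,2), (s,1), (s,2), (t,1), (t,2)}
These 9 distinct sets form the basis B.
Close under arbitrary unions to get τ_{X×Y}; counting gives |τ_{X×Y}| = 14.


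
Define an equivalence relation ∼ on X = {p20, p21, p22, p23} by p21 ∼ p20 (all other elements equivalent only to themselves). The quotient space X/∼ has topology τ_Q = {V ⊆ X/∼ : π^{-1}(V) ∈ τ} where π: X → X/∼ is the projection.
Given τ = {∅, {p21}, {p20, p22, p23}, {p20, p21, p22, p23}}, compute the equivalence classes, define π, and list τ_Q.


X/∼ = {[p20=p21], [p22], [p23]}; |τ_Q| = 2.

Equivalence classes: [p20=p21], [p22], [p23].
Quotient map π: X → X/∼ sends p20 ↦ [p20=p21], p21 ↦ [p20=p21], p22 ↦ [p22], p23 ↦ [p23].
For each subset V ⊆ X/∼, compute π^{-1}(V) ⊆ X and check whether π^{-1}(V) ∈ τ. V is open in τ_Q iff π^{-1}(V) ∈ τ.
  V = {}: π^{-1}(V) = ∅ ∈ τ ✓.
  V = {[p20=p21]}: π^{-1}(V) = {p20, p21} ∉ τ ✗.
  V = {[p22]}: π^{-1}(V) = {p22} ∉ τ ✗.
  V = {[p20=p21], [p22]}: π^{-1}(V) = {p20, p21, p22} ∉ τ ✗.
  V = {[p23]}: π^{-1}(V) = {p23} ∉ τ ✗.
  V = {[p20=p21], [p23]}: π^{-1}(V) = {p20, p21, p23} ∉ τ ✗.
  V = {[p22], [p23]}: π^{-1}(V) = {p22, p23} ∉ τ ✗.
  V = {[p20=p21], [p22], [p23]}: π^{-1}(V) = {p20, p21, p22, p23} ∈ τ ✓.
Open sets in the quotient: τ_Q = {{}, {[p20=p21], [p22], [p23]}} (2 elements).


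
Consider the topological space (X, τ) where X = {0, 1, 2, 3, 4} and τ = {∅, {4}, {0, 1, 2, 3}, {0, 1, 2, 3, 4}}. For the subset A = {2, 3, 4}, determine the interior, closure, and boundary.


int(A) = {4}, cl(A) = {0, 1, 2, 3, 4}, ∂A = {0, 1, 2, 3}.

Closed sets in (X, τ) are complements of opens:
  closed(X, τ) = {∅, {4}, {0, 1, 2, 3}, {0, 1, 2, 3, 4}}.
int(A) = ⋃ {U ∈ τ : U ⊆ A}. Opens contained in A: ∅, {4}.
Taking the union of these: int(A) = {4}.
cl(A) = ⋂ {C closed : A ⊆ C}. Closed sets containing A: {0, 1, 2, 3, 4}.
Intersecting these: cl(A) = {0, 1, 2, 3, 4}.
∂A = cl(A) ∖ int(A) = {0, 1, 2, 3, 4} ∖ {4} = {0, 1, 2, 3}.
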